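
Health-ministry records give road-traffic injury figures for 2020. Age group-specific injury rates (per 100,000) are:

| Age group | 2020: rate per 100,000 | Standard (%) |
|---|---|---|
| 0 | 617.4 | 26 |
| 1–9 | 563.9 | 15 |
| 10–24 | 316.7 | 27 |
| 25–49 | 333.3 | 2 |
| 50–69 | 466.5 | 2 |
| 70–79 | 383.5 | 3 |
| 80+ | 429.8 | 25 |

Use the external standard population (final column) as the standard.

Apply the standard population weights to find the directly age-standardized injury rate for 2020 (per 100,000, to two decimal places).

Standard weights: 0.26, 0.15, 0.27, 0.02, 0.02, 0.03, 0.25.
Standardized rate: 0.2600×617.4 + 0.1500×563.9 + 0.2700×316.7 + 0.0200×333.3 + 0.0200×466.5 + 0.0300×383.5 + 0.2500×429.8 = 465.5690 per 100,000.

465.57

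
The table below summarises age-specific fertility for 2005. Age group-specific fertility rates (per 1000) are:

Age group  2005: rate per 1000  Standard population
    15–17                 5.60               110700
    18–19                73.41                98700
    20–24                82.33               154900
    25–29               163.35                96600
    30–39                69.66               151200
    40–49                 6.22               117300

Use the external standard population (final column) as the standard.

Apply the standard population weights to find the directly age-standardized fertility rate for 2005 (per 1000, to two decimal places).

65.34

Standard total = 729400; weights = 0.1518, 0.1353, 0.2124, 0.1324, 0.2073, 0.1608.
Standardized rate: 0.1518×5.60 + 0.1353×73.41 + 0.2124×82.33 + 0.1324×163.35 + 0.2073×69.66 + 0.1608×6.22 = 65.3417 per 1000.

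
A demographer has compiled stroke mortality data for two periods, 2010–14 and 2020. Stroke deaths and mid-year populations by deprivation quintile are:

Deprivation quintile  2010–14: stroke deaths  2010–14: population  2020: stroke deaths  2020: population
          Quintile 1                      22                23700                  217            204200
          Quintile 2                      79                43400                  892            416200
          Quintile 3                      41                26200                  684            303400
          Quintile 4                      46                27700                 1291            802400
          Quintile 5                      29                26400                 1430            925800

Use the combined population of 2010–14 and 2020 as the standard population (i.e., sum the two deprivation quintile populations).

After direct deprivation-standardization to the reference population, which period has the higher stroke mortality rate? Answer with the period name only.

Deprivation-specific rates per 100000 for 2010–14: 92.83, 182.03, 156.49, 166.06, 109.85.
For 2020: 106.27, 214.32, 225.44, 160.89, 154.46.
Combined standard total = 2799400; weights = 0.0814, 0.1642, 0.1177, 0.2965, 0.3401.
2010–14: 0.0814×92.83 + 0.1642×182.03 + 0.1177×156.49 + 0.2965×166.06 + 0.3401×109.85 = 142.4741 per 100000.
2020: 0.0814×106.27 + 0.1642×214.32 + 0.1177×225.44 + 0.2965×160.89 + 0.3401×154.46 = 170.6298 per 100000.

2020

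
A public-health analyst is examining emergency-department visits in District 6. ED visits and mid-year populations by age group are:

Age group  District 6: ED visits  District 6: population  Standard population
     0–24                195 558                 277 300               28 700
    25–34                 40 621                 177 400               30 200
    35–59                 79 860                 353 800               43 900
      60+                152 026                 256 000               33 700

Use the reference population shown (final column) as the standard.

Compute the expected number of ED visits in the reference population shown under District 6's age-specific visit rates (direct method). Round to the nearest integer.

57077

Age-specific rates per 1 000 for District 6: 705.222, 228.980, 225.721, 593.852.
Expected ED visits = Σ (standard pop × age-specific rate ÷ 1 000)
= 28 700×705.222/1 000 + 30 200×228.980/1 000 + 43 900×225.721/1 000 + 33 700×593.852/1 000
= 20239.87 + 6915.19 + 9909.14 + 20012.80 = 57076.99.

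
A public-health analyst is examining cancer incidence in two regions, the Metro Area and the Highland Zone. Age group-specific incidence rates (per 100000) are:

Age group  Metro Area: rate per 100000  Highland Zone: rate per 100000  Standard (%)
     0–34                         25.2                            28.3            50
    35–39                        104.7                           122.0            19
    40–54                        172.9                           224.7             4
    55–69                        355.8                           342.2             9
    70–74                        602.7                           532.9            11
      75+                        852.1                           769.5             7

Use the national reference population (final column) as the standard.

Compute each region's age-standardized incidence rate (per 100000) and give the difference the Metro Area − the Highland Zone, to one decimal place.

7.8

Standard weights: 0.50, 0.19, 0.04, 0.09, 0.11, 0.07.
The Metro Area: 0.5000×25.2 + 0.1900×104.7 + 0.0400×172.9 + 0.0900×355.8 + 0.1100×602.7 + 0.0700×852.1 = 197.3750 per 100000.
The Highland Zone: 0.5000×28.3 + 0.1900×122.0 + 0.0400×224.7 + 0.0900×342.2 + 0.1100×532.9 + 0.0700×769.5 = 189.6000 per 100000.
Difference = 197.3750 − 189.6000 = 7.7750.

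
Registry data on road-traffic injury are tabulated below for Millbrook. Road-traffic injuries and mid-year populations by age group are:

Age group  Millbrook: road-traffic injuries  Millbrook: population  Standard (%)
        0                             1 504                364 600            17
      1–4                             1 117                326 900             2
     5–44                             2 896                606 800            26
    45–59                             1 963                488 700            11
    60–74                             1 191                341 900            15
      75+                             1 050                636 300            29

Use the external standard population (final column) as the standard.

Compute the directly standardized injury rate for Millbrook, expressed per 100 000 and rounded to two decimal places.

345.34

Age-specific rates per 100 000 for Millbrook: 412.51, 341.69, 477.26, 401.68, 348.35, 165.02.
Standard weights: 0.17, 0.02, 0.26, 0.11, 0.15, 0.29.
Standardized rate: 0.1700×412.51 + 0.0200×341.69 + 0.2600×477.26 + 0.1100×401.68 + 0.1500×348.35 + 0.2900×165.02 = 345.3386 per 100 000.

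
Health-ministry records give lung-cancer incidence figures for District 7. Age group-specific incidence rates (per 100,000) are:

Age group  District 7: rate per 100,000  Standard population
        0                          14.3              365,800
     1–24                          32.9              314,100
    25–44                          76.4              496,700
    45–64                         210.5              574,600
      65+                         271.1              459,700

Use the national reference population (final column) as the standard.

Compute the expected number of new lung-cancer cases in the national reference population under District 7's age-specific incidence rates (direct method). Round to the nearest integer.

Expected new lung-cancer cases = Σ (standard pop × age-specific rate ÷ 100,000)
= 365,800×14.3/100,000 + 314,100×32.9/100,000 + 496,700×76.4/100,000 + 574,600×210.5/100,000 + 459,700×271.1/100,000
= 52.31 + 103.34 + 379.48 + 1209.53 + 1246.25 = 2990.91.

2991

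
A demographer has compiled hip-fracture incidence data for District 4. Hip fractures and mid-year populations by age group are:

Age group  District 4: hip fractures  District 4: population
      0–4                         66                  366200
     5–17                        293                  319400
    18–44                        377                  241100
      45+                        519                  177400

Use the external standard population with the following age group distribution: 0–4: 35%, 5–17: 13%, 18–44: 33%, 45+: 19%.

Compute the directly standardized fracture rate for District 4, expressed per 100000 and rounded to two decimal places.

Age-specific rates per 100000 for District 4: 18.02, 91.73, 156.37, 292.56.
Standard weights: 0.35, 0.13, 0.33, 0.19.
Standardized rate: 0.3500×18.02 + 0.1300×91.73 + 0.3300×156.37 + 0.1900×292.56 = 125.4208 per 100000.

125.42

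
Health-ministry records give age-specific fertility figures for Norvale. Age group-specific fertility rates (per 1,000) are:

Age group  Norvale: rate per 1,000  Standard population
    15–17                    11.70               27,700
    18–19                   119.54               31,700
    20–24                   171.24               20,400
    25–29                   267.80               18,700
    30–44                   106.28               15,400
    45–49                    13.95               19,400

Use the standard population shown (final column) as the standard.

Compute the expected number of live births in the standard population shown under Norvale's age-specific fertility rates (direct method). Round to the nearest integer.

14522

Expected live births = Σ (standard pop × age-specific rate ÷ 1,000)
= 27,700×11.70/1,000 + 31,700×119.54/1,000 + 20,400×171.24/1,000 + 18,700×267.80/1,000 + 15,400×106.28/1,000 + 19,400×13.95/1,000
= 324.09 + 3789.42 + 3493.30 + 5007.86 + 1636.71 + 270.63 = 14522.01.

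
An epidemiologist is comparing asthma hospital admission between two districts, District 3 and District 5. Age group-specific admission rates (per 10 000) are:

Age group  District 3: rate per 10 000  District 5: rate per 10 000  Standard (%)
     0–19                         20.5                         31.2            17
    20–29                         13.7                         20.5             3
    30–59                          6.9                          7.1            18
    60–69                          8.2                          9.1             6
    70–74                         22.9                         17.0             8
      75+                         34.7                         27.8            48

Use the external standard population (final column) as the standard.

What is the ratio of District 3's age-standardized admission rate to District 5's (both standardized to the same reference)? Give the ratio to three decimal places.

Standard weights: 0.17, 0.03, 0.18, 0.06, 0.08, 0.48.
District 3: 0.1700×20.5 + 0.0300×13.7 + 0.1800×6.9 + 0.0600×8.2 + 0.0800×22.9 + 0.4800×34.7 = 24.1180 per 10 000.
District 5: 0.1700×31.2 + 0.0300×20.5 + 0.1800×7.1 + 0.0600×9.1 + 0.0800×17.0 + 0.4800×27.8 = 22.4470 per 10 000.
Ratio = 24.1180 ÷ 22.4470 = 1.07444.

1.074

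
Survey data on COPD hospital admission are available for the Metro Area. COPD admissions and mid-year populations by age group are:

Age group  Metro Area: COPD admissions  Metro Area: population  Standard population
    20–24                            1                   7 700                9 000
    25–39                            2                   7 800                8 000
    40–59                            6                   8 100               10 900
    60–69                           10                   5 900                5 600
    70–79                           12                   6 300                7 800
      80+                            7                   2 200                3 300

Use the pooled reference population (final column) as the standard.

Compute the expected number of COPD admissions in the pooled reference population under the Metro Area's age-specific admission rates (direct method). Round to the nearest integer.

Age-specific rates per 10 000 for the Metro Area: 1.30, 2.56, 7.41, 16.95, 19.05, 31.82.
Expected COPD admissions = Σ (standard pop × age-specific rate ÷ 10 000)
= 9 000×1.30/10 000 + 8 000×2.56/10 000 + 10 900×7.41/10 000 + 5 600×16.95/10 000 + 7 800×19.05/10 000 + 3 300×31.82/10 000
= 1.17 + 2.05 + 8.07 + 9.49 + 14.86 + 10.50 = 46.14.

46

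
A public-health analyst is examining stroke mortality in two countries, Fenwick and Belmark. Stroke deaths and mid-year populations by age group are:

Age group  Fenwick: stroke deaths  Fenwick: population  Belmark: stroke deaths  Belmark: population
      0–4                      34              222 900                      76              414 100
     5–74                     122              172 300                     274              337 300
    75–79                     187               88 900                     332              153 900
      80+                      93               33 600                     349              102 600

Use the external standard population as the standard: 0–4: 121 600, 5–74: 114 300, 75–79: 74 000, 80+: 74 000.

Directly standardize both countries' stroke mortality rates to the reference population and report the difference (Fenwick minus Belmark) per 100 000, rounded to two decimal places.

Age-specific rates per 100 000 for Fenwick: 15.25, 70.81, 210.35, 276.79.
For Belmark: 18.35, 81.23, 215.72, 340.16.
Standard total = 383 900; weights = 0.3167, 0.2977, 0.1928, 0.1928.
Fenwick: 0.3167×15.25 + 0.2977×70.81 + 0.1928×210.35 + 0.1928×276.79 = 119.8124 per 100 000.
Belmark: 0.3167×18.35 + 0.2977×81.23 + 0.1928×215.72 + 0.1928×340.16 = 137.1499 per 100 000.
Difference = 119.8124 − 137.1499 = -17.3375.

-17.34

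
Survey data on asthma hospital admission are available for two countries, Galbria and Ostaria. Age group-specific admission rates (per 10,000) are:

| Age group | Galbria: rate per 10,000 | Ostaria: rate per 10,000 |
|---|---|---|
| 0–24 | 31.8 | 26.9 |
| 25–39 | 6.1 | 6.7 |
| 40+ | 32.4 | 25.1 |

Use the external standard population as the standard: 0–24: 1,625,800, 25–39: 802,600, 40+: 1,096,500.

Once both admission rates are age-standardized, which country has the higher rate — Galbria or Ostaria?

Standard total = 3,524,900; weights = 0.4612, 0.2277, 0.3111.
Galbria: 0.4612×31.8 + 0.2277×6.1 + 0.3111×32.4 = 26.1349 per 10,000.
Ostaria: 0.4612×26.9 + 0.2277×6.7 + 0.3111×25.1 = 21.7406 per 10,000.

Galbria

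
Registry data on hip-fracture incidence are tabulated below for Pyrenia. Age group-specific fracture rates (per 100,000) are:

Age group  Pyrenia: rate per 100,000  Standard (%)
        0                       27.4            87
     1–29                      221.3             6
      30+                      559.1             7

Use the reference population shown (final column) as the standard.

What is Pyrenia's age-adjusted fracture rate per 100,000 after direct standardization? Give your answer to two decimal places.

Standard weights: 0.87, 0.06, 0.07.
Standardized rate: 0.8700×27.4 + 0.0600×221.3 + 0.0700×559.1 = 76.2530 per 100,000.

76.25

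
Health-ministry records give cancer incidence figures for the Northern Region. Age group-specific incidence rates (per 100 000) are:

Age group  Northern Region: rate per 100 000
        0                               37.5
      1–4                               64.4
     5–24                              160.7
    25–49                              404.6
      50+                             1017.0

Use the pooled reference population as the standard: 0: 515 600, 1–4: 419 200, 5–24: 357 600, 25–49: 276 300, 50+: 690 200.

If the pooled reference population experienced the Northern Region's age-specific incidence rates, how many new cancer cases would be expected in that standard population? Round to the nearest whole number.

9175

Expected new cancer cases = Σ (standard pop × age-specific rate ÷ 100 000)
= 515 600×37.5/100 000 + 419 200×64.4/100 000 + 357 600×160.7/100 000 + 276 300×404.6/100 000 + 690 200×1017.0/100 000
= 193.35 + 269.96 + 574.66 + 1117.91 + 7019.33 = 9175.22.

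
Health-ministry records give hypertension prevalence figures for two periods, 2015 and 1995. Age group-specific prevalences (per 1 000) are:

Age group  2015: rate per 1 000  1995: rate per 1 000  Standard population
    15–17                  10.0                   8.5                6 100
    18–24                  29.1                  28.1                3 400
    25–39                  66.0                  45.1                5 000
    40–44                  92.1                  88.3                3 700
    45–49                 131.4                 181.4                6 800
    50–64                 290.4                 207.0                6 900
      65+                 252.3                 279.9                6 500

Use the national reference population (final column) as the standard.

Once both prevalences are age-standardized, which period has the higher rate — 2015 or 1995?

Standard total = 38 400; weights = 0.1589, 0.0885, 0.1302, 0.0964, 0.1771, 0.1797, 0.1693.
2015: 0.1589×10.0 + 0.0885×29.1 + 0.1302×66.0 + 0.0964×92.1 + 0.1771×131.4 + 0.1797×290.4 + 0.1693×252.3 = 139.7901 per 1 000.
1995: 0.1589×8.5 + 0.0885×28.1 + 0.1302×45.1 + 0.0964×88.3 + 0.1771×181.4 + 0.1797×207.0 + 0.1693×279.9 = 134.9159 per 1 000.

2015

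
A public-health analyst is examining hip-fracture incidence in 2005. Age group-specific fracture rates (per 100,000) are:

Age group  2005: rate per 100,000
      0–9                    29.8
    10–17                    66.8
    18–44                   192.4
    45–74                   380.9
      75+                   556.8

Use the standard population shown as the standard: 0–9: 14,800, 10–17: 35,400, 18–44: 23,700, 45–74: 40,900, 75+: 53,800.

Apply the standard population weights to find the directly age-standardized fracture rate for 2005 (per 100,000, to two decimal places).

313.76

Standard total = 168,600; weights = 0.0878, 0.2100, 0.1406, 0.2426, 0.3191.
Standardized rate: 0.0878×29.8 + 0.2100×66.8 + 0.1406×192.4 + 0.2426×380.9 + 0.3191×556.8 = 313.7621 per 100,000.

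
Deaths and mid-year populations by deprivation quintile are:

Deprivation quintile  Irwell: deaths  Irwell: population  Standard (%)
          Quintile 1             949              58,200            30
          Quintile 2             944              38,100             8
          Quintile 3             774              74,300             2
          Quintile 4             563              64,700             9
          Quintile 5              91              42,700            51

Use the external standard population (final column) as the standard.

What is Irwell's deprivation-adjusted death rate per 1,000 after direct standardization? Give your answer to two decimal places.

Deprivation-specific rates per 1,000 for Irwell: 16.306, 24.777, 10.417, 8.702, 2.131.
Standard weights: 0.30, 0.08, 0.02, 0.09, 0.51.
Standardized rate: 0.3000×16.306 + 0.0800×24.777 + 0.0200×10.417 + 0.0900×8.702 + 0.5100×2.131 = 8.9523 per 1,000.

8.95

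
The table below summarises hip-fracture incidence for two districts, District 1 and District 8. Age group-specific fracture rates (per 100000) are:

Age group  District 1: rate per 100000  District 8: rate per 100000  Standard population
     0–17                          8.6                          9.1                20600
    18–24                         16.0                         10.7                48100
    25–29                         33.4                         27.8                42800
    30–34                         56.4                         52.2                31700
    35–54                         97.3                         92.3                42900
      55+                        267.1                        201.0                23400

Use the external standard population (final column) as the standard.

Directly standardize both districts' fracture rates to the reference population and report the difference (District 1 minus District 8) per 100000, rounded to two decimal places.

11.35

Standard total = 209500; weights = 0.0983, 0.2296, 0.2043, 0.1513, 0.2048, 0.1117.
District 1: 0.0983×8.6 + 0.2296×16.0 + 0.2043×33.4 + 0.1513×56.4 + 0.2048×97.3 + 0.1117×267.1 = 69.6347 per 100000.
District 8: 0.0983×9.1 + 0.2296×10.7 + 0.2043×27.8 + 0.1513×52.2 + 0.2048×92.3 + 0.1117×201.0 = 58.2806 per 100000.
Difference = 69.6347 − 58.2806 = 11.3541.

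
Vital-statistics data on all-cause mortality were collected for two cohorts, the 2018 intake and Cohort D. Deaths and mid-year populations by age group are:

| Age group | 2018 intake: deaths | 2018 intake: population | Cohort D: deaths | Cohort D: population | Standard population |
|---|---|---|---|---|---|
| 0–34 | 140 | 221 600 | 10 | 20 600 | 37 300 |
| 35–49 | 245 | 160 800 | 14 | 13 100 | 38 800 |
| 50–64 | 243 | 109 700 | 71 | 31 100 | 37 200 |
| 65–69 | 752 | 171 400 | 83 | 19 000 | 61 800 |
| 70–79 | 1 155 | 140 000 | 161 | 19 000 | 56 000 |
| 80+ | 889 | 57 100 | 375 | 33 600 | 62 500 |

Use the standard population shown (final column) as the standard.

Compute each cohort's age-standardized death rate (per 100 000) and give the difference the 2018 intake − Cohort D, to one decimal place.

97.0

Age-specific rates per 100 000 for the 2018 intake: 63.18, 152.36, 221.51, 438.74, 825.00, 1556.92.
For Cohort D: 48.54, 106.87, 228.30, 436.84, 847.37, 1116.07.
Standard total = 293 600; weights = 0.1270, 0.1322, 0.1267, 0.2105, 0.1907, 0.2129.
The 2018 intake: 0.1270×63.18 + 0.1322×152.36 + 0.1267×221.51 + 0.2105×438.74 + 0.1907×825.00 + 0.2129×1556.92 = 637.3636 per 100 000.
Cohort D: 0.1270×48.54 + 0.1322×106.87 + 0.1267×228.30 + 0.2105×436.84 + 0.1907×847.37 + 0.2129×1116.07 = 540.3739 per 100 000.
Difference = 637.3636 − 540.3739 = 96.9897.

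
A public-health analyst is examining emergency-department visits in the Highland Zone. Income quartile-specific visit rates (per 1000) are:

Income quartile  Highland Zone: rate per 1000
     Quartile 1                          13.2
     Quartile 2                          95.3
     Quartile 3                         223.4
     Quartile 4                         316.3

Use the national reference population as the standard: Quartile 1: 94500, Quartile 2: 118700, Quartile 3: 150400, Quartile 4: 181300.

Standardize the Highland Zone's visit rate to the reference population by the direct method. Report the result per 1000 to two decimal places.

Standard total = 544900; weights = 0.1734, 0.2178, 0.2760, 0.3327.
Standardized rate: 0.1734×13.2 + 0.2178×95.3 + 0.2760×223.4 + 0.3327×316.3 = 189.9506 per 1000.

189.95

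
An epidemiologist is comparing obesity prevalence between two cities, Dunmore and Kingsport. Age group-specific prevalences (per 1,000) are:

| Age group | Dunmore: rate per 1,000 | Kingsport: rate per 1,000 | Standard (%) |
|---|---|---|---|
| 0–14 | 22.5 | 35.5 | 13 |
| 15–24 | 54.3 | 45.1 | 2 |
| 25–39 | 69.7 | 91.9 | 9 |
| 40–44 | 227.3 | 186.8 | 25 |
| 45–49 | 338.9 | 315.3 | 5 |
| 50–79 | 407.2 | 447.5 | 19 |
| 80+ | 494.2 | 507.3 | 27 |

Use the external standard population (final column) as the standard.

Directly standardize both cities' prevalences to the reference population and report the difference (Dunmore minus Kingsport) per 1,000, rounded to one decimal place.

-3.4

Standard weights: 0.13, 0.02, 0.09, 0.25, 0.05, 0.19, 0.27.
Dunmore: 0.1300×22.5 + 0.0200×54.3 + 0.0900×69.7 + 0.2500×227.3 + 0.0500×338.9 + 0.1900×407.2 + 0.2700×494.2 = 294.8560 per 1,000.
Kingsport: 0.1300×35.5 + 0.0200×45.1 + 0.0900×91.9 + 0.2500×186.8 + 0.0500×315.3 + 0.1900×447.5 + 0.2700×507.3 = 298.2490 per 1,000.
Difference = 294.8560 − 298.2490 = -3.3930.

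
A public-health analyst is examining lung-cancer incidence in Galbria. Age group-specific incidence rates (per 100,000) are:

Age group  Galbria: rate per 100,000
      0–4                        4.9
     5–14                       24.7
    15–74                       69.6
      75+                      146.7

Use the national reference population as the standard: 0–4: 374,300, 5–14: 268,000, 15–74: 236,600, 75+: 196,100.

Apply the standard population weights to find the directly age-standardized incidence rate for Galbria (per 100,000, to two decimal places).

Standard total = 1,075,000; weights = 0.3482, 0.2493, 0.2201, 0.1824.
Standardized rate: 0.3482×4.9 + 0.2493×24.7 + 0.2201×69.6 + 0.1824×146.7 = 49.9432 per 100,000.

49.94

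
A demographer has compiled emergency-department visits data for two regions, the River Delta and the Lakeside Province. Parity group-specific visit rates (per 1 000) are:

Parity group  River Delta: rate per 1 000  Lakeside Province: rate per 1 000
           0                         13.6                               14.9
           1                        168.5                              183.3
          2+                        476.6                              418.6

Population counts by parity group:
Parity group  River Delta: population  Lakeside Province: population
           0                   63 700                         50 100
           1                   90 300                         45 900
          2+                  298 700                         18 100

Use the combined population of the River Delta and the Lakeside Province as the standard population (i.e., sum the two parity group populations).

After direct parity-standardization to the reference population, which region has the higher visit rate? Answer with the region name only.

Combined standard total = 566 800; weights = 0.2008, 0.2403, 0.5589.
The River Delta: 0.2008×13.6 + 0.2403×168.5 + 0.5589×476.6 = 309.6053 per 1 000.
The Lakeside Province: 0.2008×14.9 + 0.2403×183.3 + 0.5589×418.6 = 281.0049 per 1 000.

River Delta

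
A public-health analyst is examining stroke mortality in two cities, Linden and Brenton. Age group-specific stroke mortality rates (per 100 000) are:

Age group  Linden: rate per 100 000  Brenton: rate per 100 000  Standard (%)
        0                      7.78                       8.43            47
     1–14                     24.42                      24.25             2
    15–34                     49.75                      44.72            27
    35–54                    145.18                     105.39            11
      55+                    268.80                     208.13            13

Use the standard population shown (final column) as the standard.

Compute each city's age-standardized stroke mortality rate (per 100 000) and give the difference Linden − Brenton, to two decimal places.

13.32

Standard weights: 0.47, 0.02, 0.27, 0.11, 0.13.
Linden: 0.4700×7.78 + 0.0200×24.42 + 0.2700×49.75 + 0.1100×145.18 + 0.1300×268.80 = 68.4913 per 100 000.
Brenton: 0.4700×8.43 + 0.0200×24.25 + 0.2700×44.72 + 0.1100×105.39 + 0.1300×208.13 = 55.1713 per 100 000.
Difference = 68.4913 − 55.1713 = 13.3200.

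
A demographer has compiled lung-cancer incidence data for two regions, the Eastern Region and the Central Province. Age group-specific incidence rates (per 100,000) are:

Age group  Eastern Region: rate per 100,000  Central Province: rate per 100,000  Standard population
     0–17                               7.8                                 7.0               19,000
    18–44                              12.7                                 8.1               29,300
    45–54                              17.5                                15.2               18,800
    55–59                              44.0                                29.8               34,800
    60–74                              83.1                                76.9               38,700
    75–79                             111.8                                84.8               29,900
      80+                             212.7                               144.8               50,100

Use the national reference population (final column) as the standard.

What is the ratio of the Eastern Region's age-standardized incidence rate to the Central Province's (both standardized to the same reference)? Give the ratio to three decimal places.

Standard total = 220,600; weights = 0.0861, 0.1328, 0.0852, 0.1578, 0.1754, 0.1355, 0.2271.
The Eastern Region: 0.0861×7.8 + 0.1328×12.7 + 0.0852×17.5 + 0.1578×44.0 + 0.1754×83.1 + 0.1355×111.8 + 0.2271×212.7 = 88.8285 per 100,000.
The Central Province: 0.0861×7.0 + 0.1328×8.1 + 0.0852×15.2 + 0.1578×29.8 + 0.1754×76.9 + 0.1355×84.8 + 0.2271×144.8 = 65.5447 per 100,000.
Ratio = 88.8285 ÷ 65.5447 = 1.35524.

1.355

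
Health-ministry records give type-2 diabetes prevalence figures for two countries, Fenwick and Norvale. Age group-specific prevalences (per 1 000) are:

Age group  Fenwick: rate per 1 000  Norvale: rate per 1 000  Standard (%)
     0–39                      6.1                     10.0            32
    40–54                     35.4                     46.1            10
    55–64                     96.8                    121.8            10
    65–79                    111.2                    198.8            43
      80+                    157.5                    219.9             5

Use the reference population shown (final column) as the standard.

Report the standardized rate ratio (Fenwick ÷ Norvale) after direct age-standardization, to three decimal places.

Standard weights: 0.32, 0.10, 0.10, 0.43, 0.05.
Fenwick: 0.3200×6.1 + 0.1000×35.4 + 0.1000×96.8 + 0.4300×111.2 + 0.0500×157.5 = 70.8630 per 1 000.
Norvale: 0.3200×10.0 + 0.1000×46.1 + 0.1000×121.8 + 0.4300×198.8 + 0.0500×219.9 = 116.4690 per 1 000.
Ratio = 70.8630 ÷ 116.4690 = 0.60843.

0.608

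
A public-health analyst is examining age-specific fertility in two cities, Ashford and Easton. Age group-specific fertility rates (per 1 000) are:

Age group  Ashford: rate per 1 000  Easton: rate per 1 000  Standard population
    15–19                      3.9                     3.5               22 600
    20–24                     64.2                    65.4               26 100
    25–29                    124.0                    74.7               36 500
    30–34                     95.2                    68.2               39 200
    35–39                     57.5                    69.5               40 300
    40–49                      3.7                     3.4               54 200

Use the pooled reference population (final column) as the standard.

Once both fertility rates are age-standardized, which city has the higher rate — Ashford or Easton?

Ashford

Standard total = 218 900; weights = 0.1032, 0.1192, 0.1667, 0.1791, 0.1841, 0.2476.
Ashford: 0.1032×3.9 + 0.1192×64.2 + 0.1667×124.0 + 0.1791×95.2 + 0.1841×57.5 + 0.2476×3.7 = 57.2836 per 1 000.
Easton: 0.1032×3.5 + 0.1192×65.4 + 0.1667×74.7 + 0.1791×68.2 + 0.1841×69.5 + 0.2476×3.4 = 46.4649 per 1 000.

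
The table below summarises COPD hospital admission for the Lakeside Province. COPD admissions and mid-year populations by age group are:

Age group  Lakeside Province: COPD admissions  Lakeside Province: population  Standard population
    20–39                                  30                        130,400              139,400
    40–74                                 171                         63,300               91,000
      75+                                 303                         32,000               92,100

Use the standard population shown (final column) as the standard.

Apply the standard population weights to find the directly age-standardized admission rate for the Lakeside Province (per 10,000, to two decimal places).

35.66

Age-specific rates per 10,000 for the Lakeside Province: 2.30, 27.01, 94.69.
Standard total = 322,500; weights = 0.4322, 0.2822, 0.2856.
Standardized rate: 0.4322×2.30 + 0.2822×27.01 + 0.2856×94.69 = 35.6580 per 10,000.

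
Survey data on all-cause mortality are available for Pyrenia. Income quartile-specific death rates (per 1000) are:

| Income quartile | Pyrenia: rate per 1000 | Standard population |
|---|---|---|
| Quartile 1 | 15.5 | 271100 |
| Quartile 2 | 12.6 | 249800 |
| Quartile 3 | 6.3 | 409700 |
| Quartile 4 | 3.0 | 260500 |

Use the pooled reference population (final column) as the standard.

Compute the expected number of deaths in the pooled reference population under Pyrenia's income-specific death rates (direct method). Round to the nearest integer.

Expected deaths = Σ (standard pop × income-specific rate ÷ 1000)
= 271100×15.5/1000 + 249800×12.6/1000 + 409700×6.3/1000 + 260500×3.0/1000
= 4202.05 + 3147.48 + 2581.11 + 781.50 = 10712.14.

10712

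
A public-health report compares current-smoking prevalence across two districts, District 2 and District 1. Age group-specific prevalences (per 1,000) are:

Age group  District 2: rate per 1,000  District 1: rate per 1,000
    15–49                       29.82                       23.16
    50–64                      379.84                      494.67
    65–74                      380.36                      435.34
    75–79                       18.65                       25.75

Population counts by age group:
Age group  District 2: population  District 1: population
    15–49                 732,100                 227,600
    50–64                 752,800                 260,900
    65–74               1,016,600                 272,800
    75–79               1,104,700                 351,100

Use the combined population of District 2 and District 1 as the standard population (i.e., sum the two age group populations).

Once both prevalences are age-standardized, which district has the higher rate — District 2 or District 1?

Combined standard total = 4,718,600; weights = 0.2034, 0.2148, 0.2733, 0.3085.
District 2: 0.2034×29.82 + 0.2148×379.84 + 0.2733×380.36 + 0.3085×18.65 = 197.3570 per 1,000.
District 1: 0.2034×23.16 + 0.2148×494.67 + 0.2733×435.34 + 0.3085×25.75 = 237.8858 per 1,000.

District 1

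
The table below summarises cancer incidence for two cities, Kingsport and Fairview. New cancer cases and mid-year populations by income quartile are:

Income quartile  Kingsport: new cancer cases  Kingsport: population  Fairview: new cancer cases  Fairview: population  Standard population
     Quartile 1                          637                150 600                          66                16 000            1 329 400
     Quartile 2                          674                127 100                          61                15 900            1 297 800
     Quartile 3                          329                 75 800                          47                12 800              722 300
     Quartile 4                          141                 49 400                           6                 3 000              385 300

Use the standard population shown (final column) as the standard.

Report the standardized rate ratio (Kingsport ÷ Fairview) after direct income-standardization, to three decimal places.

1.206

Income-specific rates per 100 000 for Kingsport: 422.97, 530.29, 434.04, 285.43.
For Fairview: 412.50, 383.65, 367.19, 200.00.
Standard total = 3 734 800; weights = 0.3559, 0.3475, 0.1934, 0.1032.
Kingsport: 0.3559×422.97 + 0.3475×530.29 + 0.1934×434.04 + 0.1032×285.43 = 448.2151 per 100 000.
Fairview: 0.3559×412.50 + 0.3475×383.65 + 0.1934×367.19 + 0.1032×200.00 = 371.7884 per 100 000.
Ratio = 448.2151 ÷ 371.7884 = 1.20557.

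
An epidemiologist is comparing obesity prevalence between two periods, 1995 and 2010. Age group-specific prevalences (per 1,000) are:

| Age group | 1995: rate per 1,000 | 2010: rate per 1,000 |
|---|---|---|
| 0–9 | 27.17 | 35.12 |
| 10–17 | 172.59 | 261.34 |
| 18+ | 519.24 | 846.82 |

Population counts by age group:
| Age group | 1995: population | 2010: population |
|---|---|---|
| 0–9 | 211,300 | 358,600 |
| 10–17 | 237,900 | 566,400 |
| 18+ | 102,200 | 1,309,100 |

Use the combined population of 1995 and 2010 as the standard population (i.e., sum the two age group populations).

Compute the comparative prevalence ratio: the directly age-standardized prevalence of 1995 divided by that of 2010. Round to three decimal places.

0.622

Combined standard total = 2,785,500; weights = 0.2046, 0.2887, 0.5067.
1995: 0.2046×27.17 + 0.2887×172.59 + 0.5067×519.24 = 318.4713 per 1,000.
2010: 0.2046×35.12 + 0.2887×261.34 + 0.5067×846.82 = 511.6955 per 1,000.
Ratio = 318.4713 ÷ 511.6955 = 0.62238.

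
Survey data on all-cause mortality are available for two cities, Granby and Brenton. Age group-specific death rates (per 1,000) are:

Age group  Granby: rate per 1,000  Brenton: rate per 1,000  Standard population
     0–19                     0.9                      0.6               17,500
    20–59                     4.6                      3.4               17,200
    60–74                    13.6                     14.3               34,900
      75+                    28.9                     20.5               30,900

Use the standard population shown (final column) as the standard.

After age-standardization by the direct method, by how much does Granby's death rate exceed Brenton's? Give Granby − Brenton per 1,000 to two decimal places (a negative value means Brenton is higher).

Standard total = 100,500; weights = 0.1741, 0.1711, 0.3473, 0.3075.
Granby: 0.1741×0.9 + 0.1711×4.6 + 0.3473×13.6 + 0.3075×28.9 = 14.5524 per 1,000.
Brenton: 0.1741×0.6 + 0.1711×3.4 + 0.3473×14.3 + 0.3075×20.5 = 11.9552 per 1,000.
Difference = 14.5524 − 11.9552 = 2.5972.

2.60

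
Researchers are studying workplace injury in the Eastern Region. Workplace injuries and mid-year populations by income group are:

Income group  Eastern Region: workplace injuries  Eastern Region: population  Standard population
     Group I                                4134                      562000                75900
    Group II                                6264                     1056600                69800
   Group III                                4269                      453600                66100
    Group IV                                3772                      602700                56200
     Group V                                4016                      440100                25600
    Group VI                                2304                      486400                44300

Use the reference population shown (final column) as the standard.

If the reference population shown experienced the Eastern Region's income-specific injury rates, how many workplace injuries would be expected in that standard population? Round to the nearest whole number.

2389

Income-specific rates per 10000 for the Eastern Region: 73.56, 59.28, 94.11, 62.59, 91.25, 47.37.
Expected workplace injuries = Σ (standard pop × income-specific rate ÷ 10000)
= 75900×73.56/10000 + 69800×59.28/10000 + 66100×94.11/10000 + 56200×62.59/10000 + 25600×91.25/10000 + 44300×47.37/10000
= 558.31 + 413.81 + 622.09 + 351.73 + 233.61 + 209.84 = 2389.38.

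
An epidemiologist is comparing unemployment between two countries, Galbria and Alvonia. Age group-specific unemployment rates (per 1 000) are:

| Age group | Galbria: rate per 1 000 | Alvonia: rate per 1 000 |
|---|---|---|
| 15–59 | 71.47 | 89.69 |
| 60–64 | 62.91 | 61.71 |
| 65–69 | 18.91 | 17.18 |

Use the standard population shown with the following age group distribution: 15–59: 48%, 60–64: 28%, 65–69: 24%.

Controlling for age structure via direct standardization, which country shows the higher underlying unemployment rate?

Alvonia

Standard weights: 0.48, 0.28, 0.24.
Galbria: 0.4800×71.47 + 0.2800×62.91 + 0.2400×18.91 = 56.4588 per 1 000.
Alvonia: 0.4800×89.69 + 0.2800×61.71 + 0.2400×17.18 = 64.4532 per 1 000.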